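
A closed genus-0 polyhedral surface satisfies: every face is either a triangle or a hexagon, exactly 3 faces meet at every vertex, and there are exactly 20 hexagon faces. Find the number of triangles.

4

Let x be the number of triangles; then F = 20 + x.
Edge–face incidences: 2E = 6·20 + 3·x = 120 + 3x.
Every vertex has degree 3, so 3V = 2E.
Euler: V − E + F = 2 ⇒ (2E)/3 − E + (20 + x) = 2.
Multiply by 6: 2·(2E) − 3·(2E) + 6·(20 + x) = 12, i.e. 120 + 6x − (120 + 3x) = 12.
Collecting terms: 3x = 12, so x = 4.
Then 2E = 120 + 3·4 = 132, so E = 66, V = 2E/3 = 44, F = 20 + 4 = 24.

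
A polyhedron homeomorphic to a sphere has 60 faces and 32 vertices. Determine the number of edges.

Here V − E + F = 2.
E = V + F − (2) = 32 + 60 − (2) = 90.

90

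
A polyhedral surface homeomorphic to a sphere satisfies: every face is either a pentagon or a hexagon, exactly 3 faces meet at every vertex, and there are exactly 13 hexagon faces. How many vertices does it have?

Let x be the number of pentagons; then F = 13 + x.
Edge–face incidences: 2E = 6·13 + 5·x = 78 + 5x.
Every vertex has degree 3, so 3V = 2E.
Euler: V − E + F = 2 ⇒ (2E)/3 − E + (13 + x) = 2.
Multiply by 6: 2·(2E) − 3·(2E) + 6·(13 + x) = 12, i.e. 78 + 6x − (78 + 5x) = 12.
Collecting terms: x = 12.
Then 2E = 78 + 5·12 = 138, so E = 69, V = 2E/3 = 46, F = 13 + 12 = 25.

46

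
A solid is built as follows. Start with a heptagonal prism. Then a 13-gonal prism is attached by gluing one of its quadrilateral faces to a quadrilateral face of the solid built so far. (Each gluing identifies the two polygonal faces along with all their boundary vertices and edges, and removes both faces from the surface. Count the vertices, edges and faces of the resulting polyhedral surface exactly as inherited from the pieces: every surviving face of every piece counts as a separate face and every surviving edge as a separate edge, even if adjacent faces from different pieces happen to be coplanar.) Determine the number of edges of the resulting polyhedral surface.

A heptagonal prism: V=14, E=21, F=9.
Attach a 13-gonal prism (V=26, E=39, F=15) along a 4-gon: merge 4 vertices and 4 edges, delete both glued faces → V=36, E=56, F=22.
Check: V − E + F = 36 − 56 + 22 = 2.

56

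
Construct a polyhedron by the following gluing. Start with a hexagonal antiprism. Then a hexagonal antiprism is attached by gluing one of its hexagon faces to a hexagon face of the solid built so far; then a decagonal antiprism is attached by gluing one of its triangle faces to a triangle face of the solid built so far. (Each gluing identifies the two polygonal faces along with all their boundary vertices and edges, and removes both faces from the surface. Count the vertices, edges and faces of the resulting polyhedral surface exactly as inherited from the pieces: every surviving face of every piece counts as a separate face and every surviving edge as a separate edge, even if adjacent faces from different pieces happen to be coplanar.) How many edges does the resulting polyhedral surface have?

A hexagonal antiprism: V=12, E=24, F=14.
Attach a hexagonal antiprism (V=12, E=24, F=14) along a 6-gon: merge 6 vertices and 6 edges, delete both glued faces → V=18, E=42, F=26.
Attach a decagonal antiprism (V=20, E=40, F=22) along a 3-gon: merge 3 vertices and 3 edges, delete both glued faces → V=35, E=79, F=46.
Check: V − E + F = 35 − 79 + 46 = 2.

79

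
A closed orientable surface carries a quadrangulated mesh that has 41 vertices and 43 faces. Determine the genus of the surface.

2

Every face is a square, so 2E = 4·43 = 172, giving E = 86.
χ = V − E + F = 41 − 86 + 43 = -2.
For a closed orientable surface χ = 2 − 2g, so g = (2 − (-2))/2 = 2.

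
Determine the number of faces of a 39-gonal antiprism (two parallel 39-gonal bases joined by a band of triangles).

80

An antiprism on an n-gon has two n-gon caps and 2n triangles: V = 2·39 = 78, E = 4·39 = 156, F = 2·39 + 2 = 80.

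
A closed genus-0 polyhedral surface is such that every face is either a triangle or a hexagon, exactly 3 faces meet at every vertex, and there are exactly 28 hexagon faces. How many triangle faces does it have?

4

Let x be the number of triangles; then F = 28 + x.
Edge–face incidences: 2E = 6·28 + 3·x = 168 + 3x.
Every vertex has degree 3, so 3V = 2E.
Euler: V − E + F = 2 ⇒ (2E)/3 − E + (28 + x) = 2.
Multiply by 6: 2·(2E) − 3·(2E) + 6·(28 + x) = 12, i.e. 168 + 6x − (168 + 3x) = 12.
Collecting terms: 3x = 12, so x = 4.
Then 2E = 168 + 3·4 = 180, so E = 90, V = 2E/3 = 60, F = 28 + 4 = 32.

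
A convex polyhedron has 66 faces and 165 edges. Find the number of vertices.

101

Here V − E + F = 2.
V = 2 + E − F = 2 + 165 − 66 = 101.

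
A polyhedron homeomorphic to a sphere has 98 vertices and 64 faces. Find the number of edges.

160

Here V − E + F = 2.
E = V + F − (2) = 98 + 64 − (2) = 160.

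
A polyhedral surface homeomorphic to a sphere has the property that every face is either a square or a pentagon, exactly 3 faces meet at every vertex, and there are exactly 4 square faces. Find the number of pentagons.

Let x be the number of pentagons; then F = 4 + x.
Edge–face incidences: 2E = 4·4 + 5·x = 16 + 5x.
Every vertex has degree 3, so 3V = 2E.
Euler: V − E + F = 2 ⇒ (2E)/3 − E + (4 + x) = 2.
Multiply by 6: 2·(2E) − 3·(2E) + 6·(4 + x) = 12, i.e. 24 + 6x − (16 + 5x) = 12.
Collecting terms: x + 8 = 12, so x = 4.
Then 2E = 16 + 5·4 = 36, so E = 18, V = 2E/3 = 12, F = 4 + 4 = 8.

4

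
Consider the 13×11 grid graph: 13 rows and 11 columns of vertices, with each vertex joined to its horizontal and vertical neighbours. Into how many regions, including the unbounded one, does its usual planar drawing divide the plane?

The grid has V = 13·11 = 143 vertices and E = 13·10 + 11·12 = 262 edges.
F = 2 − V + E = 2 − 143 + 262 = 121.

121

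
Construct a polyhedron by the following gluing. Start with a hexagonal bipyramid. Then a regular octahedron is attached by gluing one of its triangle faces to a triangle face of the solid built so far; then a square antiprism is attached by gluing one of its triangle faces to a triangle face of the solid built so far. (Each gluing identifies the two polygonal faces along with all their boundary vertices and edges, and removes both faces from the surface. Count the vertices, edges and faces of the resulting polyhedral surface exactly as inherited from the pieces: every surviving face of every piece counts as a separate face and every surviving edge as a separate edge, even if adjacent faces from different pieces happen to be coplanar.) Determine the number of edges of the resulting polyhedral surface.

A hexagonal bipyramid: V=8, E=18, F=12.
Attach a regular octahedron (V=6, E=12, F=8) along a 3-gon: merge 3 vertices and 3 edges, delete both glued faces → V=11, E=27, F=18.
Attach a square antiprism (V=8, E=16, F=10) along a 3-gon: merge 3 vertices and 3 edges, delete both glued faces → V=16, E=40, F=26.
Check: V − E + F = 16 − 40 + 26 = 2.

40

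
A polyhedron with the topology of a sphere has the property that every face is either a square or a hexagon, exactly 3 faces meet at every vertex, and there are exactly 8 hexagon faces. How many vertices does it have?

Let x be the number of squares; then F = 8 + x.
Edge–face incidences: 2E = 6·8 + 4·x = 48 + 4x.
Every vertex has degree 3, so 3V = 2E.
Euler: V − E + F = 2 ⇒ (2E)/3 − E + (8 + x) = 2.
Multiply by 6: 2·(2E) − 3·(2E) + 6·(8 + x) = 12, i.e. 48 + 6x − (48 + 4x) = 12.
Collecting terms: 2x = 12, so x = 6.
Then 2E = 48 + 4·6 = 72, so E = 36, V = 2E/3 = 24, F = 8 + 6 = 14.

24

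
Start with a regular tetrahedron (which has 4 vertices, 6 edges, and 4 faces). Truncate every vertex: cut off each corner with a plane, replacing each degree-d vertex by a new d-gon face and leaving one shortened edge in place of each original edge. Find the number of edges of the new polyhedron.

18

Truncation replaces each original edge-end by a new vertex, so V′ = 2E = 12.
Each original edge survives, and each old vertex of degree d contributes d new edges; summing degrees gives Σd = 2E, so E′ = E + 2E = 3E = 18.
Each original face survives and each original vertex becomes one new face: F′ = F + V = 8.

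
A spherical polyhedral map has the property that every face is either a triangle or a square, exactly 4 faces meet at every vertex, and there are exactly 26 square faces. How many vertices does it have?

32

Let x be the number of triangles; then F = 26 + x.
Edge–face incidences: 2E = 4·26 + 3·x = 104 + 3x.
Every vertex has degree 4, so 4V = 2E.
Euler: V − E + F = 2 ⇒ (2E)/4 − E + (26 + x) = 2.
Multiply by 8: 2·(2E) − 4·(2E) + 8·(26 + x) = 16, i.e. 208 + 8x − 2·(104 + 3x) = 16.
Collecting terms: 2x = 16, so x = 8.
Then 2E = 104 + 3·8 = 128, so E = 64, V = 2E/4 = 32, F = 26 + 8 = 34.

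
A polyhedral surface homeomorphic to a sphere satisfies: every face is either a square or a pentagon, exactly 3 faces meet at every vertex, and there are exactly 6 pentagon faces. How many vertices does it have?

Let x be the number of squares; then F = 6 + x.
Edge–face incidences: 2E = 5·6 + 4·x = 30 + 4x.
Every vertex has degree 3, so 3V = 2E.
Euler: V − E + F = 2 ⇒ (2E)/3 − E + (6 + x) = 2.
Multiply by 6: 2·(2E) − 3·(2E) + 6·(6 + x) = 12, i.e. 36 + 6x − (30 + 4x) = 12.
Collecting terms: 2x + 6 = 12, so 2x = 6, so x = 3.
Then 2E = 30 + 4·3 = 42, so E = 21, V = 2E/3 = 14, F = 6 + 3 = 9.

14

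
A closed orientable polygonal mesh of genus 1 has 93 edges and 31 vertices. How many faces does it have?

For a closed orientable surface of genus 1, χ = 2 − 2·1 = 0.
F = 0 − V + E = 0 − 31 + 93 = 62.

62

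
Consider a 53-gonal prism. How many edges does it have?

A prism on an n-gon has two n-gon bases and n rectangular sides: V = 2·53 = 106, E = 3·53 = 159, F = 53 + 2 = 55.
Check: V − E + F = 106 − 159 + 55 = 2.

159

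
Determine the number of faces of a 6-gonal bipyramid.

A bipyramid over an n-gon has 2n triangular faces and n + 2 vertices: V = 6 + 2 = 8, E = 3·6 = 18, F = 2·6 = 12.

12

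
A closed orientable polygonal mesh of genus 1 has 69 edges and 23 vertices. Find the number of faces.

46

For a closed orientable surface of genus 1, χ = 2 − 2·1 = 0.
F = 0 − V + E = 0 − 23 + 69 = 46.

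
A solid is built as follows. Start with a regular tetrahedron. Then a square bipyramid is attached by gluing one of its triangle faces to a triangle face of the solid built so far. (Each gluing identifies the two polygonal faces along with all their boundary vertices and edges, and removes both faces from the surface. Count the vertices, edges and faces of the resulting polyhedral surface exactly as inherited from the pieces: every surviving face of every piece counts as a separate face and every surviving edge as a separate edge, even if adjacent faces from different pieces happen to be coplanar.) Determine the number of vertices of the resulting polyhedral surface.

A regular tetrahedron: V=4, E=6, F=4.
Attach a square bipyramid (V=6, E=12, F=8) along a 3-gon: merge 3 vertices and 3 edges, delete both glued faces → V=7, E=15, F=10.
Check: V − E + F = 7 − 15 + 10 = 2.

7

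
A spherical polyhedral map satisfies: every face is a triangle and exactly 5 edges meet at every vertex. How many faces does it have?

Each face has 3 edges and each edge borders two faces, so 2E = 3F.
Each vertex has degree 5, so 5V = 2E and hence V = 3F/5.
Euler: V − E + F = 2 ⇒ (3F/5) − (3F/2) + F = 2.
Multiply by 10: (6 − 15 + 10)F = 20, i.e. 1F = 20.
So F = 20, E = 3·20/2 = 30, V = 3·20/5 = 12.

20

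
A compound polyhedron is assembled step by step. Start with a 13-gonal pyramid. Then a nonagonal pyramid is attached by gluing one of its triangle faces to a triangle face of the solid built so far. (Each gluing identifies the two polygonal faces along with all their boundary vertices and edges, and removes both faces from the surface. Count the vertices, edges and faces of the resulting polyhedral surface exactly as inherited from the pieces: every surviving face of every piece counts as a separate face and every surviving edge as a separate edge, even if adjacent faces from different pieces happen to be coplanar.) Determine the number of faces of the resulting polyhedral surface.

22

A 13-gonal pyramid: V=14, E=26, F=14.
Attach a nonagonal pyramid (V=10, E=18, F=10) along a 3-gon: merge 3 vertices and 3 edges, delete both glued faces → V=21, E=41, F=22.
Check: V − E + F = 21 − 41 + 22 = 2.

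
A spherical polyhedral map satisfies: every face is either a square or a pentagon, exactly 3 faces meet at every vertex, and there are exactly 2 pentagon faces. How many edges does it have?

15

Let x be the number of squares; then F = 2 + x.
Edge–face incidences: 2E = 5·2 + 4·x = 10 + 4x.
Every vertex has degree 3, so 3V = 2E.
Euler: V − E + F = 2 ⇒ (2E)/3 − E + (2 + x) = 2.
Multiply by 6: 2·(2E) − 3·(2E) + 6·(2 + x) = 12, i.e. 12 + 6x − (10 + 4x) = 12.
Collecting terms: 2x + 2 = 12, so 2x = 10, so x = 5.
Then 2E = 10 + 4·5 = 30, so E = 15, V = 2E/3 = 10, F = 2 + 5 = 7.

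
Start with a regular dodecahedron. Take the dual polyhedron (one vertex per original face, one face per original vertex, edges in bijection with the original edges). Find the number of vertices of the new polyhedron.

The base solid has V = 20, E = 30, F = 12.
The dual swaps V and F and preserves E: V′ = F = 12, E′ = E = 30, F′ = V = 20.

12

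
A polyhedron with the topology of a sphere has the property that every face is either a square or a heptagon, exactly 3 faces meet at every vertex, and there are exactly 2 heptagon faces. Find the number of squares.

7

Let x be the number of squares; then F = 2 + x.
Edge–face incidences: 2E = 7·2 + 4·x = 14 + 4x.
Every vertex has degree 3, so 3V = 2E.
Euler: V − E + F = 2 ⇒ (2E)/3 − E + (2 + x) = 2.
Multiply by 6: 2·(2E) − 3·(2E) + 6·(2 + x) = 12, i.e. 12 + 6x − (14 + 4x) = 12.
Collecting terms: 2x − 2 = 12, so 2x = 14, so x = 7.
Then 2E = 14 + 4·7 = 42, so E = 21, V = 2E/3 = 14, F = 2 + 7 = 9.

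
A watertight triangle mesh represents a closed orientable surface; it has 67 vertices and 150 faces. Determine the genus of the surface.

5

Every face is a triangle, so 2E = 3·150 = 450, giving E = 225.
χ = V − E + F = 67 − 225 + 150 = -8.
For a closed orientable surface χ = 2 − 2g, so g = (2 − (-8))/2 = 5.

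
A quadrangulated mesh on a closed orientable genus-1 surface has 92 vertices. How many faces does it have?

92

χ = 2 − 2·1 = 0, and every face is a square so 4F = 2E.
V − E + F = 0 with E = 4F/2 gives 92 − (4/2 − 1)·F = 0, so F = 92 and E = 184.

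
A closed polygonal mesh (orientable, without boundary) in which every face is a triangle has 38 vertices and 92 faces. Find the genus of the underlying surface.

5

Every face is a triangle, so 2E = 3·92 = 276, giving E = 138.
χ = V − E + F = 38 − 138 + 92 = -8.
For a closed orientable surface χ = 2 − 2g, so g = (2 − (-8))/2 = 5.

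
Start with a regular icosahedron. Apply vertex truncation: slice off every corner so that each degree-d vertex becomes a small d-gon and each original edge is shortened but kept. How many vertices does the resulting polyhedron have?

60

The base solid has V = 12, E = 30, F = 20.
Truncation replaces each original edge-end by a new vertex, so V′ = 2E = 60.
Each original edge survives, and each old vertex of degree d contributes d new edges; summing degrees gives Σd = 2E, so E′ = E + 2E = 3E = 90.
Each original face survives and each original vertex becomes one new face: F′ = F + V = 32.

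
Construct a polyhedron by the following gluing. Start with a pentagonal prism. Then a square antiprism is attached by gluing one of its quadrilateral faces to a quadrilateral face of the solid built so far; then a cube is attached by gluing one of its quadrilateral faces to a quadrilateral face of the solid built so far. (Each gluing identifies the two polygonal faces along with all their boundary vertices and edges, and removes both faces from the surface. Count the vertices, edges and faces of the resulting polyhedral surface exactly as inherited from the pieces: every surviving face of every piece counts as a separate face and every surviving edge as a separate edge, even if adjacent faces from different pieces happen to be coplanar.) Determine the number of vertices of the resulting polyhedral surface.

A pentagonal prism: V=10, E=15, F=7.
Attach a square antiprism (V=8, E=16, F=10) along a 4-gon: merge 4 vertices and 4 edges, delete both glued faces → V=14, E=27, F=15.
Attach a cube (V=8, E=12, F=6) along a 4-gon: merge 4 vertices and 4 edges, delete both glued faces → V=18, E=35, F=19.
Check: V − E + F = 18 − 35 + 19 = 2.

18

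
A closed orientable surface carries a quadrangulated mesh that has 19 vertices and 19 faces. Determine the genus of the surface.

Every face is a square, so 2E = 4·19 = 76, giving E = 38.
χ = V − E + F = 19 − 38 + 19 = 0.
For a closed orientable surface χ = 2 − 2g, so g = (2 − (0))/2 = 1.

1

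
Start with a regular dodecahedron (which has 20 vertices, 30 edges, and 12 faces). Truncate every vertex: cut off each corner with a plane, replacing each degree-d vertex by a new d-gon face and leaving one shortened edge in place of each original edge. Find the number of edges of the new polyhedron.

Truncation replaces each original edge-end by a new vertex, so V′ = 2E = 60.
Each original edge survives, and each old vertex of degree d contributes d new edges; summing degrees gives Σd = 2E, so E′ = E + 2E = 3E = 90.
Each original face survives and each original vertex becomes one new face: F′ = F + V = 32.

90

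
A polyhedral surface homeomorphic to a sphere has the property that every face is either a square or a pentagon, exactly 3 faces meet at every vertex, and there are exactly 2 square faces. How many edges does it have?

24

Let x be the number of pentagons; then F = 2 + x.
Edge–face incidences: 2E = 4·2 + 5·x = 8 + 5x.
Every vertex has degree 3, so 3V = 2E.
Euler: V − E + F = 2 ⇒ (2E)/3 − E + (2 + x) = 2.
Multiply by 6: 2·(2E) − 3·(2E) + 6·(2 + x) = 12, i.e. 12 + 6x − (8 + 5x) = 12.
Collecting terms: x + 4 = 12, so x = 8.
Then 2E = 8 + 5·8 = 48, so E = 24, V = 2E/3 = 16, F = 2 + 8 = 10.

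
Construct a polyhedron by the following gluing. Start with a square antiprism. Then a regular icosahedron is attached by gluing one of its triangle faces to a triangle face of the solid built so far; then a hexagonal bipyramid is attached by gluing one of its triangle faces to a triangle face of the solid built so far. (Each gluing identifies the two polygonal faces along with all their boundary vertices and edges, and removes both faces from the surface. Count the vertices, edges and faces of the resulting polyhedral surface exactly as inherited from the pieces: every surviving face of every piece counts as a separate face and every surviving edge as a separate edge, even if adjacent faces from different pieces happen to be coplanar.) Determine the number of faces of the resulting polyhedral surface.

38

A square antiprism: V=8, E=16, F=10.
Attach a regular icosahedron (V=12, E=30, F=20) along a 3-gon: merge 3 vertices and 3 edges, delete both glued faces → V=17, E=43, F=28.
Attach a hexagonal bipyramid (V=8, E=18, F=12) along a 3-gon: merge 3 vertices and 3 edges, delete both glued faces → V=22, E=58, F=38.
Check: V − E + F = 22 − 58 + 38 = 2.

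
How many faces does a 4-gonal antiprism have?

An antiprism on an n-gon has two n-gon caps and 2n triangles: V = 2·4 = 8, E = 4·4 = 16, F = 2·4 + 2 = 10.

10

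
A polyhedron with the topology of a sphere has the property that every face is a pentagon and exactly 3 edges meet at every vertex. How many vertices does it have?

20

Each face has 5 edges and each edge borders two faces, so 2E = 5F.
Each vertex has degree 3, so 3V = 2E and hence V = 5F/3.
Euler: V − E + F = 2 ⇒ (5F/3) − (5F/2) + F = 2.
Multiply by 6: (10 − 15 + 6)F = 12, i.e. 1F = 12.
So F = 12, E = 5·12/2 = 30, V = 5·12/3 = 20.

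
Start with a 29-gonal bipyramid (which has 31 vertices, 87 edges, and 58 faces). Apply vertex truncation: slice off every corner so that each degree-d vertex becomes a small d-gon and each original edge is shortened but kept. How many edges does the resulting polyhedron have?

Truncation replaces each original edge-end by a new vertex, so V′ = 2E = 174.
Each original edge survives, and each old vertex of degree d contributes d new edges; summing degrees gives Σd = 2E, so E′ = E + 2E = 3E = 261.
Each original face survives and each original vertex becomes one new face: F′ = F + V = 89.

261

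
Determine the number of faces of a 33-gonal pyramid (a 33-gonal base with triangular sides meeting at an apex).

34

A pyramid on an n-gon base has one n-gon and n triangles: V = 33 + 1 = 34, E = 2·33 = 66, F = 33 + 1 = 34.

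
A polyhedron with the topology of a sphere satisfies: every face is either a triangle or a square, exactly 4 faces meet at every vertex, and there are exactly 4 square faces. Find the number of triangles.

8

Let x be the number of triangles; then F = 4 + x.
Edge–face incidences: 2E = 4·4 + 3·x = 16 + 3x.
Every vertex has degree 4, so 4V = 2E.
Euler: V − E + F = 2 ⇒ (2E)/4 − E + (4 + x) = 2.
Multiply by 8: 2·(2E) − 4·(2E) + 8·(4 + x) = 16, i.e. 32 + 8x − 2·(16 + 3x) = 16.
Collecting terms: 2x = 16, so x = 8.
Then 2E = 16 + 3·8 = 40, so E = 20, V = 2E/4 = 10, F = 4 + 8 = 12.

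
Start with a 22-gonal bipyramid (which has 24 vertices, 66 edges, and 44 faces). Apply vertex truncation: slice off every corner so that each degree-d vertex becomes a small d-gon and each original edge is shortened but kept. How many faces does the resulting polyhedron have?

68

Truncation replaces each original edge-end by a new vertex, so V′ = 2E = 132.
Each original edge survives, and each old vertex of degree d contributes d new edges; summing degrees gives Σd = 2E, so E′ = E + 2E = 3E = 198.
Each original face survives and each original vertex becomes one new face: F′ = F + V = 68.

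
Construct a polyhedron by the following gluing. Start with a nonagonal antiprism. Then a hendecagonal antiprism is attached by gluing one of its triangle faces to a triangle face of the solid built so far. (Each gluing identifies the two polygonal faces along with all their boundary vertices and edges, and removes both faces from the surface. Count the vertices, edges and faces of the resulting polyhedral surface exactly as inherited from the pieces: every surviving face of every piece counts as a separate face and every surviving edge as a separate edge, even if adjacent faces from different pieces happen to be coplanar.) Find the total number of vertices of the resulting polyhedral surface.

A nonagonal antiprism: V=18, E=36, F=20.
Attach a hendecagonal antiprism (V=22, E=44, F=24) along a 3-gon: merge 3 vertices and 3 edges, delete both glued faces → V=37, E=77, F=42.
Check: V − E + F = 37 − 77 + 42 = 2.

37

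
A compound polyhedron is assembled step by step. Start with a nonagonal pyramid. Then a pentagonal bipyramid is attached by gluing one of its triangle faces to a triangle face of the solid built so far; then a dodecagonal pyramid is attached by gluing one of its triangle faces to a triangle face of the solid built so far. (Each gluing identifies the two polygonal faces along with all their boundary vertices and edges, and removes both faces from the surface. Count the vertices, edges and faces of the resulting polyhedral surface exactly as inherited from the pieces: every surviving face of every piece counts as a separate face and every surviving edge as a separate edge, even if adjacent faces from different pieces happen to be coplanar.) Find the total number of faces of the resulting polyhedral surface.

A nonagonal pyramid: V=10, E=18, F=10.
Attach a pentagonal bipyramid (V=7, E=15, F=10) along a 3-gon: merge 3 vertices and 3 edges, delete both glued faces → V=14, E=30, F=18.
Attach a dodecagonal pyramid (V=13, E=24, F=13) along a 3-gon: merge 3 vertices and 3 edges, delete both glued faces → V=24, E=51, F=29.
Check: V − E + F = 24 − 51 + 29 = 2.

29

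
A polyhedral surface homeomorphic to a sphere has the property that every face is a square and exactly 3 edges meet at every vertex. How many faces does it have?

Each face has 4 edges and each edge borders two faces, so 2E = 4F.
Each vertex has degree 3, so 3V = 2E and hence V = 4F/3.
Euler: V − E + F = 2 ⇒ (4F/3) − (4F/2) + F = 2.
Multiply by 6: (8 − 12 + 6)F = 12, i.e. 2F = 12.
So F = 6, E = 4·6/2 = 12, V = 4·6/3 = 8.

6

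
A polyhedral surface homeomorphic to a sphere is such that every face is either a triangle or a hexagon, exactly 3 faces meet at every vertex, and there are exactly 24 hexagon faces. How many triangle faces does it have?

Let x be the number of triangles; then F = 24 + x.
Edge–face incidences: 2E = 6·24 + 3·x = 144 + 3x.
Every vertex has degree 3, so 3V = 2E.
Euler: V − E + F = 2 ⇒ (2E)/3 − E + (24 + x) = 2.
Multiply by 6: 2·(2E) − 3·(2E) + 6·(24 + x) = 12, i.e. 144 + 6x − (144 + 3x) = 12.
Collecting terms: 3x = 12, so x = 4.
Then 2E = 144 + 3·4 = 156, so E = 78, V = 2E/3 = 52, F = 24 + 4 = 28.

4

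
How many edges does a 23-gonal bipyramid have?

69

A bipyramid over an n-gon has 2n triangular faces and n + 2 vertices: V = 23 + 2 = 25, E = 3·23 = 69, F = 2·23 = 46.
Check: V − E + F = 25 − 69 + 46 = 2.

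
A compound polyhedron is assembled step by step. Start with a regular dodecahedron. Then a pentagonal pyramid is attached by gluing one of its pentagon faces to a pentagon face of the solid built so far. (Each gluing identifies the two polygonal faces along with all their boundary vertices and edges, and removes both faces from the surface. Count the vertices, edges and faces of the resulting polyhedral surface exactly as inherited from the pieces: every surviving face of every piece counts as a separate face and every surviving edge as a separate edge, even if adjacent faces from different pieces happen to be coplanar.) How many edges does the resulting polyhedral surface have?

35

A regular dodecahedron: V=20, E=30, F=12.
Attach a pentagonal pyramid (V=6, E=10, F=6) along a 5-gon: merge 5 vertices and 5 edges, delete both glued faces → V=21, E=35, F=16.
Check: V − E + F = 21 − 35 + 16 = 2.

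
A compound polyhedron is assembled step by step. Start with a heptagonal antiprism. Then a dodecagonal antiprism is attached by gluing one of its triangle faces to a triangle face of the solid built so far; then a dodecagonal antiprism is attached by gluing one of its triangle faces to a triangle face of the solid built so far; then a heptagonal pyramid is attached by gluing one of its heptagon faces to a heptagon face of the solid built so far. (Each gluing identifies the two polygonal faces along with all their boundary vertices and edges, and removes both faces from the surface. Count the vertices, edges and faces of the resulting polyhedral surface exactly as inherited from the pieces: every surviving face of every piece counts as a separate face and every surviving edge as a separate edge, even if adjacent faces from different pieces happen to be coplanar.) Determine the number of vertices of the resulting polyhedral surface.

57

A heptagonal antiprism: V=14, E=28, F=16.
Attach a dodecagonal antiprism (V=24, E=48, F=26) along a 3-gon: merge 3 vertices and 3 edges, delete both glued faces → V=35, E=73, F=40.
Attach a dodecagonal antiprism (V=24, E=48, F=26) along a 3-gon: merge 3 vertices and 3 edges, delete both glued faces → V=56, E=118, F=64.
Attach a heptagonal pyramid (V=8, E=14, F=8) along a 7-gon: merge 7 vertices and 7 edges, delete both glued faces → V=57, E=125, F=70.
Check: V − E + F = 57 − 125 + 70 = 2.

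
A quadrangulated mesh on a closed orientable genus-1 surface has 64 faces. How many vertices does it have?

64

χ = 2 − 2·1 = 0, and every face is a square so 4F = 2E.
E = 4·64/2 = 128. Then V = 0 + E − F = 0 + 128 − 64 = 64.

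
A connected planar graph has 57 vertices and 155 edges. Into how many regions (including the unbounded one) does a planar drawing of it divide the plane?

Euler's formula for a connected plane graph: V − E + F = 2, so F = 2 − 57 + 155 = 100.

100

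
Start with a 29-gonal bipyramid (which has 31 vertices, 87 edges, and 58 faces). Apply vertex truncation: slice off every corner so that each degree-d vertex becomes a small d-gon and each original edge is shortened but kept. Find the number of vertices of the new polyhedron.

Truncation replaces each original edge-end by a new vertex, so V′ = 2E = 174.
Each original edge survives, and each old vertex of degree d contributes d new edges; summing degrees gives Σd = 2E, so E′ = E + 2E = 3E = 261.
Each original face survives and each original vertex becomes one new face: F′ = F + V = 89.

174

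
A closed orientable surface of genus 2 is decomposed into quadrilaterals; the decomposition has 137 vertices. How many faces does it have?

χ = 2 − 2·2 = -2, and every face is a square so 4F = 2E.
V − E + F = -2 with E = 4F/2 gives 137 − (4/2 − 1)·F = -2, so F = 139 and E = 278.

139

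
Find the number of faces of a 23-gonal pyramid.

24

A pyramid on an n-gon base has one n-gon and n triangles: V = 23 + 1 = 24, E = 2·23 = 46, F = 23 + 1 = 24.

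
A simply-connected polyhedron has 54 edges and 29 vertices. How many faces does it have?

27

Here V − E + F = 2.
F = 2 − V + E = 2 − 29 + 54 = 27.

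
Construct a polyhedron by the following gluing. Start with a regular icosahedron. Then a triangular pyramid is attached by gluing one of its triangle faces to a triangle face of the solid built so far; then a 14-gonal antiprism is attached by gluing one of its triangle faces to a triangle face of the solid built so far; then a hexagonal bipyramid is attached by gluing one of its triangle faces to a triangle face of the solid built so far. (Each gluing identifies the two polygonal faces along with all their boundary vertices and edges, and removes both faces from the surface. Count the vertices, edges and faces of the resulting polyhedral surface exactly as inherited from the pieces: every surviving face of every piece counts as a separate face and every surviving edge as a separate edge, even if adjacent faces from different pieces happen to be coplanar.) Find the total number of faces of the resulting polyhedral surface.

A regular icosahedron: V=12, E=30, F=20.
Attach a triangular pyramid (V=4, E=6, F=4) along a 3-gon: merge 3 vertices and 3 edges, delete both glued faces → V=13, E=33, F=22.
Attach a 14-gonal antiprism (V=28, E=56, F=30) along a 3-gon: merge 3 vertices and 3 edges, delete both glued faces → V=38, E=86, F=50.
Attach a hexagonal bipyramid (V=8, E=18, F=12) along a 3-gon: merge 3 vertices and 3 edges, delete both glued faces → V=43, E=101, F=60.
Check: V − E + F = 43 − 101 + 60 = 2.

60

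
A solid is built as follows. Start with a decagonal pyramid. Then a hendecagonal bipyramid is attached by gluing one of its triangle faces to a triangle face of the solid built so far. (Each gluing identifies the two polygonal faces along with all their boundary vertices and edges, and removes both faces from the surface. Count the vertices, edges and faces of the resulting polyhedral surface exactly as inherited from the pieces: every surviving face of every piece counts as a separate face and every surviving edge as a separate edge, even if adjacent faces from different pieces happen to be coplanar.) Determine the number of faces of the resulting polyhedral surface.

31

A decagonal pyramid: V=11, E=20, F=11.
Attach a hendecagonal bipyramid (V=13, E=33, F=22) along a 3-gon: merge 3 vertices and 3 edges, delete both glued faces → V=21, E=50, F=31.
Check: V − E + F = 21 − 50 + 31 = 2.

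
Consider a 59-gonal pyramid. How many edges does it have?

A pyramid on an n-gon base has one n-gon and n triangles: V = 59 + 1 = 60, E = 2·59 = 118, F = 59 + 1 = 60.

118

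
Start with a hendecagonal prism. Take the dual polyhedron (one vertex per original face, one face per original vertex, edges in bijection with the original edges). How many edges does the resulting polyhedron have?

The base solid has V = 22, E = 33, F = 13.
The dual swaps V and F and preserves E: V′ = F = 13, E′ = E = 33, F′ = V = 22.

33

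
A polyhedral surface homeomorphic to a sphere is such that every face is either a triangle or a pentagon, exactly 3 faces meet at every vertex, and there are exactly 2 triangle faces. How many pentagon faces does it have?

Let x be the number of pentagons; then F = 2 + x.
Edge–face incidences: 2E = 3·2 + 5·x = 6 + 5x.
Every vertex has degree 3, so 3V = 2E.
Euler: V − E + F = 2 ⇒ (2E)/3 − E + (2 + x) = 2.
Multiply by 6: 2·(2E) − 3·(2E) + 6·(2 + x) = 12, i.e. 12 + 6x − (6 + 5x) = 12.
Collecting terms: x + 6 = 12, so x = 6.
Then 2E = 6 + 5·6 = 36, so E = 18, V = 2E/3 = 12, F = 2 + 6 = 8.

6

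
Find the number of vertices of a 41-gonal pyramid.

42

A pyramid on an n-gon base has one n-gon and n triangles: V = 41 + 1 = 42, E = 2·41 = 82, F = 41 + 1 = 42.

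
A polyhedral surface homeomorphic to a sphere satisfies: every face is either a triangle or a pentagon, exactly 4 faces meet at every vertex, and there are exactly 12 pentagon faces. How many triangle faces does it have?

Let x be the number of triangles; then F = 12 + x.
Edge–face incidences: 2E = 5·12 + 3·x = 60 + 3x.
Every vertex has degree 4, so 4V = 2E.
Euler: V − E + F = 2 ⇒ (2E)/4 − E + (12 + x) = 2.
Multiply by 8: 2·(2E) − 4·(2E) + 8·(12 + x) = 16, i.e. 96 + 8x − 2·(60 + 3x) = 16.
Collecting terms: 2x − 24 = 16, so 2x = 40, so x = 20.
Then 2E = 60 + 3·20 = 120, so E = 60, V = 2E/4 = 30, F = 12 + 20 = 32.

20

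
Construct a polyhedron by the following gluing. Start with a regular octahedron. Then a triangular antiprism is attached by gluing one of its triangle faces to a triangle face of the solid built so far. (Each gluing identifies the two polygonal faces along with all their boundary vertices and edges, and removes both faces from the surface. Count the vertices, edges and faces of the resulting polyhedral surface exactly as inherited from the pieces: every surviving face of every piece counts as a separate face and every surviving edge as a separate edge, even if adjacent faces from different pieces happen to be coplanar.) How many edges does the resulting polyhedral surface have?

21

A regular octahedron: V=6, E=12, F=8.
Attach a triangular antiprism (V=6, E=12, F=8) along a 3-gon: merge 3 vertices and 3 edges, delete both glued faces → V=9, E=21, F=14.
Check: V − E + F = 9 − 21 + 14 = 2.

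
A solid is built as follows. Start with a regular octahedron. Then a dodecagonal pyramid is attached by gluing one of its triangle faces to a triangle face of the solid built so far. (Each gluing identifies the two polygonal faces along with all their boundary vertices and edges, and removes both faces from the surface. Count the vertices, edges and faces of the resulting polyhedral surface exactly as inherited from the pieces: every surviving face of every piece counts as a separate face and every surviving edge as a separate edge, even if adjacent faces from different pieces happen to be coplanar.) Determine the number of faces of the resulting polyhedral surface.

A regular octahedron: V=6, E=12, F=8.
Attach a dodecagonal pyramid (V=13, E=24, F=13) along a 3-gon: merge 3 vertices and 3 edges, delete both glued faces → V=16, E=33, F=19.
Check: V − E + F = 16 − 33 + 19 = 2.

19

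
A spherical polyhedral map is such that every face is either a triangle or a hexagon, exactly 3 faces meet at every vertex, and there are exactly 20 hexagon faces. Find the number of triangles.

4

Let x be the number of triangles; then F = 20 + x.
Edge–face incidences: 2E = 6·20 + 3·x = 120 + 3x.
Every vertex has degree 3, so 3V = 2E.
Euler: V − E + F = 2 ⇒ (2E)/3 − E + (20 + x) = 2.
Multiply by 6: 2·(2E) − 3·(2E) + 6·(20 + x) = 12, i.e. 120 + 6x − (120 + 3x) = 12.
Collecting terms: 3x = 12, so x = 4.
Then 2E = 120 + 3·4 = 132, so E = 66, V = 2E/3 = 44, F = 20 + 4 = 24.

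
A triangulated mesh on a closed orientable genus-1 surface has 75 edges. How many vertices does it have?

25

χ = 2 − 2·1 = 0, and every face is a triangle so 3F = 2E.
F = 2E/3 = 50. Then V = 0 + E − F = 0 + 75 − 50 = 25.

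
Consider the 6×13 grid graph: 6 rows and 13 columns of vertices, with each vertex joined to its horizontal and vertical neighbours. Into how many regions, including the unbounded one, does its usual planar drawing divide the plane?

61

The grid has V = 6·13 = 78 vertices and E = 6·12 + 13·5 = 137 edges.
F = 2 − V + E = 2 − 78 + 137 = 61.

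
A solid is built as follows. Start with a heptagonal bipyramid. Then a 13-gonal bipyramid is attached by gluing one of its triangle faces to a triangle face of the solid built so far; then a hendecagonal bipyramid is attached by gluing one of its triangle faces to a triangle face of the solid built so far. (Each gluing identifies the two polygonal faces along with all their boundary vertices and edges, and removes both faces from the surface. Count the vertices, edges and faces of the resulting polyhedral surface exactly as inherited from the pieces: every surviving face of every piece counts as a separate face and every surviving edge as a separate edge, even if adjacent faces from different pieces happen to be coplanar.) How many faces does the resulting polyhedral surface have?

A heptagonal bipyramid: V=9, E=21, F=14.
Attach a 13-gonal bipyramid (V=15, E=39, F=26) along a 3-gon: merge 3 vertices and 3 edges, delete both glued faces → V=21, E=57, F=38.
Attach a hendecagonal bipyramid (V=13, E=33, F=22) along a 3-gon: merge 3 vertices and 3 edges, delete both glued faces → V=31, E=87, F=58.
Check: V − E + F = 31 − 87 + 58 = 2.

58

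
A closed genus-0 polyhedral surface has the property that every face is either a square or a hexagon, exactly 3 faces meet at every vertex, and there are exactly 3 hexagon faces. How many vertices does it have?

14

Let x be the number of squares; then F = 3 + x.
Edge–face incidences: 2E = 6·3 + 4·x = 18 + 4x.
Every vertex has degree 3, so 3V = 2E.
Euler: V − E + F = 2 ⇒ (2E)/3 − E + (3 + x) = 2.
Multiply by 6: 2·(2E) − 3·(2E) + 6·(3 + x) = 12, i.e. 18 + 6x − (18 + 4x) = 12.
Collecting terms: 2x = 12, so x = 6.
Then 2E = 18 + 4·6 = 42, so E = 21, V = 2E/3 = 14, F = 3 + 6 = 9.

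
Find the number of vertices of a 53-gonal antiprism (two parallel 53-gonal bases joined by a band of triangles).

106

An antiprism on an n-gon has two n-gon caps and 2n triangles: V = 2·53 = 106, E = 4·53 = 212, F = 2·53 + 2 = 108.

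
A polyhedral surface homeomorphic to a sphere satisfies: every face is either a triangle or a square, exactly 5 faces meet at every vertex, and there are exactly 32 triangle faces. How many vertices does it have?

Let x be the number of squares; then F = 32 + x.
Edge–face incidences: 2E = 3·32 + 4·x = 96 + 4x.
Every vertex has degree 5, so 5V = 2E.
Euler: V − E + F = 2 ⇒ (2E)/5 − E + (32 + x) = 2.
Multiply by 10: 2·(2E) − 5·(2E) + 10·(32 + x) = 20, i.e. 320 + 10x − 3·(96 + 4x) = 20.
Collecting terms: −2x + 32 = 20, so −2x = −12, so x = 6.
Then 2E = 96 + 4·6 = 120, so E = 60, V = 2E/5 = 24, F = 32 + 6 = 38.

24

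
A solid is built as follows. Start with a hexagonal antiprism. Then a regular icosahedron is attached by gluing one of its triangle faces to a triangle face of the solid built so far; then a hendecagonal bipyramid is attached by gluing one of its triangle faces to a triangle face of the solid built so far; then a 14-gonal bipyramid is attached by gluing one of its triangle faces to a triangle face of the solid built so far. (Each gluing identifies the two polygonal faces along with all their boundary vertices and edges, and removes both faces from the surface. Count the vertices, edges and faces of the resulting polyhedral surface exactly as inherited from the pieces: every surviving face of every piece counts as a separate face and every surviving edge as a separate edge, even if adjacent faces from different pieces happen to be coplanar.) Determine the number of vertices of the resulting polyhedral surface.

44

A hexagonal antiprism: V=12, E=24, F=14.
Attach a regular icosahedron (V=12, E=30, F=20) along a 3-gon: merge 3 vertices and 3 edges, delete both glued faces → V=21, E=51, F=32.
Attach a hendecagonal bipyramid (V=13, E=33, F=22) along a 3-gon: merge 3 vertices and 3 edges, delete both glued faces → V=31, E=81, F=52.
Attach a 14-gonal bipyramid (V=16, E=42, F=28) along a 3-gon: merge 3 vertices and 3 edges, delete both glued faces → V=44, E=120, F=78.
Check: V − E + F = 44 − 120 + 78 = 2.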